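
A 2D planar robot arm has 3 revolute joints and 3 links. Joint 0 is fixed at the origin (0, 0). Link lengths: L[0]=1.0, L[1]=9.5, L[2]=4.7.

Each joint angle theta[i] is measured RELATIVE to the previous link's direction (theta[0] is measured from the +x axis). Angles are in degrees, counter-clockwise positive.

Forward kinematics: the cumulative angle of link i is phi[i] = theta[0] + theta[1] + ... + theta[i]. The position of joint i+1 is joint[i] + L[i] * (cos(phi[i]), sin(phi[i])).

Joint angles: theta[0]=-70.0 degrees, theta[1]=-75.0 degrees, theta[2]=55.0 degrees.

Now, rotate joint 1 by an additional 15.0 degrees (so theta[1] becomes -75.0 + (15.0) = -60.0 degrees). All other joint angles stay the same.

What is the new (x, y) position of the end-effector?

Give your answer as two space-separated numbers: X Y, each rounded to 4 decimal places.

joint[0] = (0.0000, 0.0000)  (base)
link 0: phi[0] = -70 = -70 deg
  cos(-70 deg) = 0.3420, sin(-70 deg) = -0.9397
  joint[1] = (0.0000, 0.0000) + 1 * (0.3420, -0.9397) = (0.0000 + 0.3420, 0.0000 + -0.9397) = (0.3420, -0.9397)
link 1: phi[1] = -70 + -60 = -130 deg
  cos(-130 deg) = -0.6428, sin(-130 deg) = -0.7660
  joint[2] = (0.3420, -0.9397) + 9.5 * (-0.6428, -0.7660) = (0.3420 + -6.1065, -0.9397 + -7.2774) = (-5.7645, -8.2171)
link 2: phi[2] = -70 + -60 + 55 = -75 deg
  cos(-75 deg) = 0.2588, sin(-75 deg) = -0.9659
  joint[3] = (-5.7645, -8.2171) + 4.7 * (0.2588, -0.9659) = (-5.7645 + 1.2164, -8.2171 + -4.5399) = (-4.5480, -12.7570)
End effector: (-4.5480, -12.7570)

Answer: -4.5480 -12.7570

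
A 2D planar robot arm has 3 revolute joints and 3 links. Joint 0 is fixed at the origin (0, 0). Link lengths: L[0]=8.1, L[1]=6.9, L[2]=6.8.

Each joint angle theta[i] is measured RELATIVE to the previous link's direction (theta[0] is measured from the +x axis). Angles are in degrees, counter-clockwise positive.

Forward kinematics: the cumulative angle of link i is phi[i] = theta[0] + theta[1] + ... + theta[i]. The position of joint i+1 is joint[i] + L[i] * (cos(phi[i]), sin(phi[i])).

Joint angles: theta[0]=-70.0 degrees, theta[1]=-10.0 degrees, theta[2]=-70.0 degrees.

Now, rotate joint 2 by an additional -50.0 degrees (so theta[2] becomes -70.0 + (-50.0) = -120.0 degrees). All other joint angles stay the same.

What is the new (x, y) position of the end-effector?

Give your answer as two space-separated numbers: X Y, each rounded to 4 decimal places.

joint[0] = (0.0000, 0.0000)  (base)
link 0: phi[0] = -70 = -70 deg
  cos(-70 deg) = 0.3420, sin(-70 deg) = -0.9397
  joint[1] = (0.0000, 0.0000) + 8.1 * (0.3420, -0.9397) = (0.0000 + 2.7704, 0.0000 + -7.6115) = (2.7704, -7.6115)
link 1: phi[1] = -70 + -10 = -80 deg
  cos(-80 deg) = 0.1736, sin(-80 deg) = -0.9848
  joint[2] = (2.7704, -7.6115) + 6.9 * (0.1736, -0.9848) = (2.7704 + 1.1982, -7.6115 + -6.7952) = (3.9685, -14.4067)
link 2: phi[2] = -70 + -10 + -120 = -200 deg
  cos(-200 deg) = -0.9397, sin(-200 deg) = 0.3420
  joint[3] = (3.9685, -14.4067) + 6.8 * (-0.9397, 0.3420) = (3.9685 + -6.3899, -14.4067 + 2.3257) = (-2.4214, -12.0809)
End effector: (-2.4214, -12.0809)

Answer: -2.4214 -12.0809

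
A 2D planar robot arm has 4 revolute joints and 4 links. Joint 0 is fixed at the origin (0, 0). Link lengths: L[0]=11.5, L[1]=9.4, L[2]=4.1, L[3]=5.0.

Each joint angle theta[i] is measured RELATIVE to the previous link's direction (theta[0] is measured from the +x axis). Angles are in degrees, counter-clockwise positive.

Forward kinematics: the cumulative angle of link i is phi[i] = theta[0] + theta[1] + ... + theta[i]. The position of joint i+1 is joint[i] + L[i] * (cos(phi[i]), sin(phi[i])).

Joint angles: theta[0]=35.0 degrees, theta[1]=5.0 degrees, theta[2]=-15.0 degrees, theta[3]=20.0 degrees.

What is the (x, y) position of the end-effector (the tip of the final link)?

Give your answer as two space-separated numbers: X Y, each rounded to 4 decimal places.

Answer: 23.8725 17.9066

Derivation:
joint[0] = (0.0000, 0.0000)  (base)
link 0: phi[0] = 35 = 35 deg
  cos(35 deg) = 0.8192, sin(35 deg) = 0.5736
  joint[1] = (0.0000, 0.0000) + 11.5 * (0.8192, 0.5736) = (0.0000 + 9.4202, 0.0000 + 6.5961) = (9.4202, 6.5961)
link 1: phi[1] = 35 + 5 = 40 deg
  cos(40 deg) = 0.7660, sin(40 deg) = 0.6428
  joint[2] = (9.4202, 6.5961) + 9.4 * (0.7660, 0.6428) = (9.4202 + 7.2008, 6.5961 + 6.0422) = (16.6211, 12.6383)
link 2: phi[2] = 35 + 5 + -15 = 25 deg
  cos(25 deg) = 0.9063, sin(25 deg) = 0.4226
  joint[3] = (16.6211, 12.6383) + 4.1 * (0.9063, 0.4226) = (16.6211 + 3.7159, 12.6383 + 1.7327) = (20.3369, 14.3711)
link 3: phi[3] = 35 + 5 + -15 + 20 = 45 deg
  cos(45 deg) = 0.7071, sin(45 deg) = 0.7071
  joint[4] = (20.3369, 14.3711) + 5 * (0.7071, 0.7071) = (20.3369 + 3.5355, 14.3711 + 3.5355) = (23.8725, 17.9066)
End effector: (23.8725, 17.9066)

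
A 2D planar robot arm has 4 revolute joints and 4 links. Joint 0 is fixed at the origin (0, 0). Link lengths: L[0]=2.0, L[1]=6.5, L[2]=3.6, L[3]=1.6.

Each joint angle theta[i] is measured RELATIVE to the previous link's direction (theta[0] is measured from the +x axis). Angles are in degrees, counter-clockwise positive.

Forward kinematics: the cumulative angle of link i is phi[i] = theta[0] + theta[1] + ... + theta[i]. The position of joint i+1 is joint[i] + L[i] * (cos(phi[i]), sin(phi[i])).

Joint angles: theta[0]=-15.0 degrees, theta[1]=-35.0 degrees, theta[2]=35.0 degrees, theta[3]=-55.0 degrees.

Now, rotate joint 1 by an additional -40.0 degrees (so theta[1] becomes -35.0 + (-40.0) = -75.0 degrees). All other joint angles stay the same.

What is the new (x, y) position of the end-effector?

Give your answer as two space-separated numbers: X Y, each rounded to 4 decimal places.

joint[0] = (0.0000, 0.0000)  (base)
link 0: phi[0] = -15 = -15 deg
  cos(-15 deg) = 0.9659, sin(-15 deg) = -0.2588
  joint[1] = (0.0000, 0.0000) + 2 * (0.9659, -0.2588) = (0.0000 + 1.9319, 0.0000 + -0.5176) = (1.9319, -0.5176)
link 1: phi[1] = -15 + -75 = -90 deg
  cos(-90 deg) = 0.0000, sin(-90 deg) = -1.0000
  joint[2] = (1.9319, -0.5176) + 6.5 * (0.0000, -1.0000) = (1.9319 + 0.0000, -0.5176 + -6.5000) = (1.9319, -7.0176)
link 2: phi[2] = -15 + -75 + 35 = -55 deg
  cos(-55 deg) = 0.5736, sin(-55 deg) = -0.8192
  joint[3] = (1.9319, -7.0176) + 3.6 * (0.5736, -0.8192) = (1.9319 + 2.0649, -7.0176 + -2.9489) = (3.9967, -9.9666)
link 3: phi[3] = -15 + -75 + 35 + -55 = -110 deg
  cos(-110 deg) = -0.3420, sin(-110 deg) = -0.9397
  joint[4] = (3.9967, -9.9666) + 1.6 * (-0.3420, -0.9397) = (3.9967 + -0.5472, -9.9666 + -1.5035) = (3.4495, -11.4701)
End effector: (3.4495, -11.4701)

Answer: 3.4495 -11.4701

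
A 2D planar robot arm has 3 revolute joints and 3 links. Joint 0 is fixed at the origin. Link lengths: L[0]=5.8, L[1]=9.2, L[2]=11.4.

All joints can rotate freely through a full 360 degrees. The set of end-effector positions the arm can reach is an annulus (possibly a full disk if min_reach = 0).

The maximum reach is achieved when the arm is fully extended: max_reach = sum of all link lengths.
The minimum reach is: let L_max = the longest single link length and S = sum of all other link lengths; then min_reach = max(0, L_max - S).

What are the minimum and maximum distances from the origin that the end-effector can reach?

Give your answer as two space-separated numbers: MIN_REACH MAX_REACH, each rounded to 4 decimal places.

Link lengths: [5.8, 9.2, 11.4]
max_reach = 5.8 + 9.2 + 11.4 = 26.4
L_max = max([5.8, 9.2, 11.4]) = 11.4
S (sum of others) = 26.4 - 11.4 = 15
min_reach = max(0, 11.4 - 15) = max(0, -3.6) = 0

Answer: 0.0000 26.4000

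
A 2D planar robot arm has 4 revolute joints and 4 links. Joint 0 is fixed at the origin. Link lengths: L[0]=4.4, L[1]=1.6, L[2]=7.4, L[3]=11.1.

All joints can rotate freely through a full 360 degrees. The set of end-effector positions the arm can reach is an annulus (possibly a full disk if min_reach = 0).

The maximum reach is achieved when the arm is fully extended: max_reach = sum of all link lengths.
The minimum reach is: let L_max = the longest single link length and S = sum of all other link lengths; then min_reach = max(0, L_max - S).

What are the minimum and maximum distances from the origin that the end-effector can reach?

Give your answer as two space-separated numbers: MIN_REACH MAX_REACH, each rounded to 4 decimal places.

Link lengths: [4.4, 1.6, 7.4, 11.1]
max_reach = 4.4 + 1.6 + 7.4 + 11.1 = 24.5
L_max = max([4.4, 1.6, 7.4, 11.1]) = 11.1
S (sum of others) = 24.5 - 11.1 = 13.4
min_reach = max(0, 11.1 - 13.4) = max(0, -2.3) = 0

Answer: 0.0000 24.5000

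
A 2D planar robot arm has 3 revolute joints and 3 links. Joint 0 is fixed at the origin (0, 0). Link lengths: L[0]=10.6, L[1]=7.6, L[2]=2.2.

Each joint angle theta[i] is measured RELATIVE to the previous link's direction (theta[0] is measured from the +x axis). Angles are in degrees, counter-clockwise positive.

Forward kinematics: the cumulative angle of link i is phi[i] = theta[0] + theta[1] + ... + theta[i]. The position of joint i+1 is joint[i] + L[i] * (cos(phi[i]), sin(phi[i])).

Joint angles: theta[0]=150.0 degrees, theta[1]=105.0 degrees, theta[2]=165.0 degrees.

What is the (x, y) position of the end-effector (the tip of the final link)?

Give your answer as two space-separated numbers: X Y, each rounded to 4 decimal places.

joint[0] = (0.0000, 0.0000)  (base)
link 0: phi[0] = 150 = 150 deg
  cos(150 deg) = -0.8660, sin(150 deg) = 0.5000
  joint[1] = (0.0000, 0.0000) + 10.6 * (-0.8660, 0.5000) = (0.0000 + -9.1799, 0.0000 + 5.3000) = (-9.1799, 5.3000)
link 1: phi[1] = 150 + 105 = 255 deg
  cos(255 deg) = -0.2588, sin(255 deg) = -0.9659
  joint[2] = (-9.1799, 5.3000) + 7.6 * (-0.2588, -0.9659) = (-9.1799 + -1.9670, 5.3000 + -7.3410) = (-11.1469, -2.0410)
link 2: phi[2] = 150 + 105 + 165 = 420 deg
  cos(420 deg) = 0.5000, sin(420 deg) = 0.8660
  joint[3] = (-11.1469, -2.0410) + 2.2 * (0.5000, 0.8660) = (-11.1469 + 1.1000, -2.0410 + 1.9053) = (-10.0469, -0.1358)
End effector: (-10.0469, -0.1358)

Answer: -10.0469 -0.1358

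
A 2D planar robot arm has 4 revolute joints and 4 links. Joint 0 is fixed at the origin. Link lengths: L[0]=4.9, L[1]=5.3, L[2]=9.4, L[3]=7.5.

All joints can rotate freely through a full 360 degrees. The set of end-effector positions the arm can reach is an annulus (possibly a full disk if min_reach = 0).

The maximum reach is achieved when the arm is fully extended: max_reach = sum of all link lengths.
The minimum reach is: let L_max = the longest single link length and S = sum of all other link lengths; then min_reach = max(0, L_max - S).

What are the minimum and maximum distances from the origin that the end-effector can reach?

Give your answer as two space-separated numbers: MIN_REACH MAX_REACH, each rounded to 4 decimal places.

Link lengths: [4.9, 5.3, 9.4, 7.5]
max_reach = 4.9 + 5.3 + 9.4 + 7.5 = 27.1
L_max = max([4.9, 5.3, 9.4, 7.5]) = 9.4
S (sum of others) = 27.1 - 9.4 = 17.7
min_reach = max(0, 9.4 - 17.7) = max(0, -8.3) = 0

Answer: 0.0000 27.1000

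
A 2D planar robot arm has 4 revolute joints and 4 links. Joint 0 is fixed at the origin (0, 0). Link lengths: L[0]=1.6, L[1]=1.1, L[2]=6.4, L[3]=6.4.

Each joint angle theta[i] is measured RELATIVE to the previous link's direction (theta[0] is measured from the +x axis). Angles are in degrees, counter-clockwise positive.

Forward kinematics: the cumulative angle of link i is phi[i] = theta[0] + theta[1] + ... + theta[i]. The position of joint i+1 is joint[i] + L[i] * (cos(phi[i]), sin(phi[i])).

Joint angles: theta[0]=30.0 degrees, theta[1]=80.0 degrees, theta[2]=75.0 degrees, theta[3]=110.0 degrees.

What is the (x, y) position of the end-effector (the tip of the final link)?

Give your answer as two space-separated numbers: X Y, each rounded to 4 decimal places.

joint[0] = (0.0000, 0.0000)  (base)
link 0: phi[0] = 30 = 30 deg
  cos(30 deg) = 0.8660, sin(30 deg) = 0.5000
  joint[1] = (0.0000, 0.0000) + 1.6 * (0.8660, 0.5000) = (0.0000 + 1.3856, 0.0000 + 0.8000) = (1.3856, 0.8000)
link 1: phi[1] = 30 + 80 = 110 deg
  cos(110 deg) = -0.3420, sin(110 deg) = 0.9397
  joint[2] = (1.3856, 0.8000) + 1.1 * (-0.3420, 0.9397) = (1.3856 + -0.3762, 0.8000 + 1.0337) = (1.0094, 1.8337)
link 2: phi[2] = 30 + 80 + 75 = 185 deg
  cos(185 deg) = -0.9962, sin(185 deg) = -0.0872
  joint[3] = (1.0094, 1.8337) + 6.4 * (-0.9962, -0.0872) = (1.0094 + -6.3756, 1.8337 + -0.5578) = (-5.3662, 1.2759)
link 3: phi[3] = 30 + 80 + 75 + 110 = 295 deg
  cos(295 deg) = 0.4226, sin(295 deg) = -0.9063
  joint[4] = (-5.3662, 1.2759) + 6.4 * (0.4226, -0.9063) = (-5.3662 + 2.7048, 1.2759 + -5.8004) = (-2.6615, -4.5245)
End effector: (-2.6615, -4.5245)

Answer: -2.6615 -4.5245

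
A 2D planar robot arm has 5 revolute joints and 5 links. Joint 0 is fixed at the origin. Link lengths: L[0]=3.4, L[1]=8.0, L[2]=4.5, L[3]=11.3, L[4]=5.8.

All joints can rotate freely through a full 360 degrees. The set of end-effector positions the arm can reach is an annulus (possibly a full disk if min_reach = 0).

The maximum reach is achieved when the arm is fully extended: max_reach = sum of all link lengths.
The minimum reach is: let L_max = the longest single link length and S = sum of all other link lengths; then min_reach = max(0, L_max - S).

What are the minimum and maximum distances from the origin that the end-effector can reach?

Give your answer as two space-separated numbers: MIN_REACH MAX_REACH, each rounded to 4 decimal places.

Answer: 0.0000 33.0000

Derivation:
Link lengths: [3.4, 8.0, 4.5, 11.3, 5.8]
max_reach = 3.4 + 8 + 4.5 + 11.3 + 5.8 = 33
L_max = max([3.4, 8.0, 4.5, 11.3, 5.8]) = 11.3
S (sum of others) = 33 - 11.3 = 21.7
min_reach = max(0, 11.3 - 21.7) = max(0, -10.4) = 0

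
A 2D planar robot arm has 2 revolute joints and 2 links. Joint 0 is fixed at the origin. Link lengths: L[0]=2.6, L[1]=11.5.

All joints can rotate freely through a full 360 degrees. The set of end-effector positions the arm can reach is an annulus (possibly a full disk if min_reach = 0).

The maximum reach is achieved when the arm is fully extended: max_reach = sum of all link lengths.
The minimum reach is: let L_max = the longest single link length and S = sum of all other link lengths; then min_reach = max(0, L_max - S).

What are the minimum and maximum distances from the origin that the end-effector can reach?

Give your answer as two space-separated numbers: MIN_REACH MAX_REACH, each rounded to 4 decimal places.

Link lengths: [2.6, 11.5]
max_reach = 2.6 + 11.5 = 14.1
L_max = max([2.6, 11.5]) = 11.5
S (sum of others) = 14.1 - 11.5 = 2.6
min_reach = max(0, 11.5 - 2.6) = max(0, 8.9) = 8.9

Answer: 8.9000 14.1000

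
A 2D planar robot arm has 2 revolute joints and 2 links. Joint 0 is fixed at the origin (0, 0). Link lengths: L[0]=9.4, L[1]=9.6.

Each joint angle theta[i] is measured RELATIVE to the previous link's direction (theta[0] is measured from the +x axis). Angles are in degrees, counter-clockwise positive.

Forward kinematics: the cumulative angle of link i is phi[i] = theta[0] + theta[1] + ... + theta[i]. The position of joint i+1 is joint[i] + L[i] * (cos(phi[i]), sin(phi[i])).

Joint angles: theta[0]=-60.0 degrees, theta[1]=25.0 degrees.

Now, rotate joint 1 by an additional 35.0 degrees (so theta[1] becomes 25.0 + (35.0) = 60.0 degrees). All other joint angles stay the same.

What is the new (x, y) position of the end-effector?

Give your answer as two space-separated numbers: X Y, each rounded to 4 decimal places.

Answer: 14.3000 -8.1406

Derivation:
joint[0] = (0.0000, 0.0000)  (base)
link 0: phi[0] = -60 = -60 deg
  cos(-60 deg) = 0.5000, sin(-60 deg) = -0.8660
  joint[1] = (0.0000, 0.0000) + 9.4 * (0.5000, -0.8660) = (0.0000 + 4.7000, 0.0000 + -8.1406) = (4.7000, -8.1406)
link 1: phi[1] = -60 + 60 = 0 deg
  cos(0 deg) = 1.0000, sin(0 deg) = 0.0000
  joint[2] = (4.7000, -8.1406) + 9.6 * (1.0000, 0.0000) = (4.7000 + 9.6000, -8.1406 + 0.0000) = (14.3000, -8.1406)
End effector: (14.3000, -8.1406)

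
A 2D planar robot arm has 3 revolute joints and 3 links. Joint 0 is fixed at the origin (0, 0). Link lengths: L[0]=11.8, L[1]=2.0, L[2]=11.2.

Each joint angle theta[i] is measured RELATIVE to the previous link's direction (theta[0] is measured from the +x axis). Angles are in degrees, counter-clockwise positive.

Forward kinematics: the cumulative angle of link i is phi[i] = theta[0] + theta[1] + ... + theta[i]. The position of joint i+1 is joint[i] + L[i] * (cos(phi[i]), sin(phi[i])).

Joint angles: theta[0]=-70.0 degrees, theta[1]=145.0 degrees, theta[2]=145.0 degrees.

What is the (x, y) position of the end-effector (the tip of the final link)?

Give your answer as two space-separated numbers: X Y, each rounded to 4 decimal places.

Answer: -4.0262 -16.3557

Derivation:
joint[0] = (0.0000, 0.0000)  (base)
link 0: phi[0] = -70 = -70 deg
  cos(-70 deg) = 0.3420, sin(-70 deg) = -0.9397
  joint[1] = (0.0000, 0.0000) + 11.8 * (0.3420, -0.9397) = (0.0000 + 4.0358, 0.0000 + -11.0884) = (4.0358, -11.0884)
link 1: phi[1] = -70 + 145 = 75 deg
  cos(75 deg) = 0.2588, sin(75 deg) = 0.9659
  joint[2] = (4.0358, -11.0884) + 2 * (0.2588, 0.9659) = (4.0358 + 0.5176, -11.0884 + 1.9319) = (4.5535, -9.1565)
link 2: phi[2] = -70 + 145 + 145 = 220 deg
  cos(220 deg) = -0.7660, sin(220 deg) = -0.6428
  joint[3] = (4.5535, -9.1565) + 11.2 * (-0.7660, -0.6428) = (4.5535 + -8.5797, -9.1565 + -7.1992) = (-4.0262, -16.3557)
End effector: (-4.0262, -16.3557)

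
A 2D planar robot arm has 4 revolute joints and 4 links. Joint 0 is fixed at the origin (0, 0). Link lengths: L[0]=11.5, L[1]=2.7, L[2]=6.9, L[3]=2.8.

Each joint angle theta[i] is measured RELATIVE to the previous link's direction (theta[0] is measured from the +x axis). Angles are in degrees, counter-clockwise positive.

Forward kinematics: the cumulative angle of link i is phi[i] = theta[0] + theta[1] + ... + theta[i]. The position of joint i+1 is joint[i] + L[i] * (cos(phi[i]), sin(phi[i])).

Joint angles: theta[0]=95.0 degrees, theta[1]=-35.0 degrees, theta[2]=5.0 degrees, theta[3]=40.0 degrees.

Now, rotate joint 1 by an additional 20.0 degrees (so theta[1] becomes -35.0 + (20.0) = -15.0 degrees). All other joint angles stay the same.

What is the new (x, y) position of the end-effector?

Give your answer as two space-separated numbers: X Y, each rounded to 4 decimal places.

joint[0] = (0.0000, 0.0000)  (base)
link 0: phi[0] = 95 = 95 deg
  cos(95 deg) = -0.0872, sin(95 deg) = 0.9962
  joint[1] = (0.0000, 0.0000) + 11.5 * (-0.0872, 0.9962) = (0.0000 + -1.0023, 0.0000 + 11.4562) = (-1.0023, 11.4562)
link 1: phi[1] = 95 + -15 = 80 deg
  cos(80 deg) = 0.1736, sin(80 deg) = 0.9848
  joint[2] = (-1.0023, 11.4562) + 2.7 * (0.1736, 0.9848) = (-1.0023 + 0.4689, 11.4562 + 2.6590) = (-0.5334, 14.1152)
link 2: phi[2] = 95 + -15 + 5 = 85 deg
  cos(85 deg) = 0.0872, sin(85 deg) = 0.9962
  joint[3] = (-0.5334, 14.1152) + 6.9 * (0.0872, 0.9962) = (-0.5334 + 0.6014, 14.1152 + 6.8737) = (0.0679, 20.9890)
link 3: phi[3] = 95 + -15 + 5 + 40 = 125 deg
  cos(125 deg) = -0.5736, sin(125 deg) = 0.8192
  joint[4] = (0.0679, 20.9890) + 2.8 * (-0.5736, 0.8192) = (0.0679 + -1.6060, 20.9890 + 2.2936) = (-1.5381, 23.2826)
End effector: (-1.5381, 23.2826)

Answer: -1.5381 23.2826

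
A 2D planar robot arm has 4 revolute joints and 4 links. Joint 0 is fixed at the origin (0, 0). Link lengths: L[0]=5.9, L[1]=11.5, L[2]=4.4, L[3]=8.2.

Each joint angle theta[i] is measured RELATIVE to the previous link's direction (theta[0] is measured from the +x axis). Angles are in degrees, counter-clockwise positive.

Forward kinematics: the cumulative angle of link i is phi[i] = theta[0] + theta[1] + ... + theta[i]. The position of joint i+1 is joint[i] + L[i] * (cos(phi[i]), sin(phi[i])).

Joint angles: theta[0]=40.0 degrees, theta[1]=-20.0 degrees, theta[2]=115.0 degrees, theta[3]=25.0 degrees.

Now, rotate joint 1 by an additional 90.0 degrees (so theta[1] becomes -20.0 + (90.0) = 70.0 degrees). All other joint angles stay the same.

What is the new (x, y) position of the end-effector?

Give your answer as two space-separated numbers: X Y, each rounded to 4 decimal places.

joint[0] = (0.0000, 0.0000)  (base)
link 0: phi[0] = 40 = 40 deg
  cos(40 deg) = 0.7660, sin(40 deg) = 0.6428
  joint[1] = (0.0000, 0.0000) + 5.9 * (0.7660, 0.6428) = (0.0000 + 4.5197, 0.0000 + 3.7924) = (4.5197, 3.7924)
link 1: phi[1] = 40 + 70 = 110 deg
  cos(110 deg) = -0.3420, sin(110 deg) = 0.9397
  joint[2] = (4.5197, 3.7924) + 11.5 * (-0.3420, 0.9397) = (4.5197 + -3.9332, 3.7924 + 10.8065) = (0.5864, 14.5989)
link 2: phi[2] = 40 + 70 + 115 = 225 deg
  cos(225 deg) = -0.7071, sin(225 deg) = -0.7071
  joint[3] = (0.5864, 14.5989) + 4.4 * (-0.7071, -0.7071) = (0.5864 + -3.1113, 14.5989 + -3.1113) = (-2.5248, 11.4876)
link 3: phi[3] = 40 + 70 + 115 + 25 = 250 deg
  cos(250 deg) = -0.3420, sin(250 deg) = -0.9397
  joint[4] = (-2.5248, 11.4876) + 8.2 * (-0.3420, -0.9397) = (-2.5248 + -2.8046, 11.4876 + -7.7055) = (-5.3294, 3.7822)
End effector: (-5.3294, 3.7822)

Answer: -5.3294 3.7822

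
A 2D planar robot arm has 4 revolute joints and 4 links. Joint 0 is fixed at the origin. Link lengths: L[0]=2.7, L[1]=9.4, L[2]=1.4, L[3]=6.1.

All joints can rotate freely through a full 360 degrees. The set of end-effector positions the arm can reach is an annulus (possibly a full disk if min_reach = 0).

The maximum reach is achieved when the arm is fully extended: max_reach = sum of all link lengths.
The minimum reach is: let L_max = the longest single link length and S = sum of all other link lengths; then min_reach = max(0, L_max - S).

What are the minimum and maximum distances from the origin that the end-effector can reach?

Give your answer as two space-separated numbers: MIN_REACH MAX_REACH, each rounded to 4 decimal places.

Link lengths: [2.7, 9.4, 1.4, 6.1]
max_reach = 2.7 + 9.4 + 1.4 + 6.1 = 19.6
L_max = max([2.7, 9.4, 1.4, 6.1]) = 9.4
S (sum of others) = 19.6 - 9.4 = 10.2
min_reach = max(0, 9.4 - 10.2) = max(0, -0.8) = 0

Answer: 0.0000 19.6000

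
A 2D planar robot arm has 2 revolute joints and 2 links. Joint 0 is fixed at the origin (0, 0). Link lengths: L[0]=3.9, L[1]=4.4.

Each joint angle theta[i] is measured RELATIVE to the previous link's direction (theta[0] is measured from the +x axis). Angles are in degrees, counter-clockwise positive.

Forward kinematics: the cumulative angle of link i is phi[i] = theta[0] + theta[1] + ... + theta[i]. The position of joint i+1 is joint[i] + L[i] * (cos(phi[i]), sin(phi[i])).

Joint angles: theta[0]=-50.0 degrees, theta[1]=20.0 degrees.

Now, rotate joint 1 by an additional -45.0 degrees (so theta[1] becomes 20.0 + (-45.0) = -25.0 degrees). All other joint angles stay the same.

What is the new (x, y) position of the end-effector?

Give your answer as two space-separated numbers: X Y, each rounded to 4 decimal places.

joint[0] = (0.0000, 0.0000)  (base)
link 0: phi[0] = -50 = -50 deg
  cos(-50 deg) = 0.6428, sin(-50 deg) = -0.7660
  joint[1] = (0.0000, 0.0000) + 3.9 * (0.6428, -0.7660) = (0.0000 + 2.5069, 0.0000 + -2.9876) = (2.5069, -2.9876)
link 1: phi[1] = -50 + -25 = -75 deg
  cos(-75 deg) = 0.2588, sin(-75 deg) = -0.9659
  joint[2] = (2.5069, -2.9876) + 4.4 * (0.2588, -0.9659) = (2.5069 + 1.1388, -2.9876 + -4.2501) = (3.6457, -7.2376)
End effector: (3.6457, -7.2376)

Answer: 3.6457 -7.2376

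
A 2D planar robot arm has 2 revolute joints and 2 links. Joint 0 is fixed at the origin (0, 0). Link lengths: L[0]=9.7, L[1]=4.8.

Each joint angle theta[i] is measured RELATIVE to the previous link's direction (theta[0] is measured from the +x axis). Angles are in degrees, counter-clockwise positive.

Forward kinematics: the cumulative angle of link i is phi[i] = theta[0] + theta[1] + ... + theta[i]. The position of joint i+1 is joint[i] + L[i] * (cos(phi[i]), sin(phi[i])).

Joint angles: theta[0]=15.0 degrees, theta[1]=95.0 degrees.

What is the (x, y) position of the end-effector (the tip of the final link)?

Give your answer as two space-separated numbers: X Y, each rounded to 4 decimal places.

joint[0] = (0.0000, 0.0000)  (base)
link 0: phi[0] = 15 = 15 deg
  cos(15 deg) = 0.9659, sin(15 deg) = 0.2588
  joint[1] = (0.0000, 0.0000) + 9.7 * (0.9659, 0.2588) = (0.0000 + 9.3695, 0.0000 + 2.5105) = (9.3695, 2.5105)
link 1: phi[1] = 15 + 95 = 110 deg
  cos(110 deg) = -0.3420, sin(110 deg) = 0.9397
  joint[2] = (9.3695, 2.5105) + 4.8 * (-0.3420, 0.9397) = (9.3695 + -1.6417, 2.5105 + 4.5105) = (7.7278, 7.0211)
End effector: (7.7278, 7.0211)

Answer: 7.7278 7.0211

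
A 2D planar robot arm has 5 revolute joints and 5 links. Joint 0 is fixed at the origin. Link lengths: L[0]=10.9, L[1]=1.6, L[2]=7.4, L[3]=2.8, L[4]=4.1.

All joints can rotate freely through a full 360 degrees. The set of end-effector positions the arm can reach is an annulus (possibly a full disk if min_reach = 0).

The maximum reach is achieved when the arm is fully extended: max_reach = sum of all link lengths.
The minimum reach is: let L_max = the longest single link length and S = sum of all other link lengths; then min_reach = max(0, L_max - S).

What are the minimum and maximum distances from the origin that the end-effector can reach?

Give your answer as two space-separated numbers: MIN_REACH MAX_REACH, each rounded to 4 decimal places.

Link lengths: [10.9, 1.6, 7.4, 2.8, 4.1]
max_reach = 10.9 + 1.6 + 7.4 + 2.8 + 4.1 = 26.8
L_max = max([10.9, 1.6, 7.4, 2.8, 4.1]) = 10.9
S (sum of others) = 26.8 - 10.9 = 15.9
min_reach = max(0, 10.9 - 15.9) = max(0, -5) = 0

Answer: 0.0000 26.8000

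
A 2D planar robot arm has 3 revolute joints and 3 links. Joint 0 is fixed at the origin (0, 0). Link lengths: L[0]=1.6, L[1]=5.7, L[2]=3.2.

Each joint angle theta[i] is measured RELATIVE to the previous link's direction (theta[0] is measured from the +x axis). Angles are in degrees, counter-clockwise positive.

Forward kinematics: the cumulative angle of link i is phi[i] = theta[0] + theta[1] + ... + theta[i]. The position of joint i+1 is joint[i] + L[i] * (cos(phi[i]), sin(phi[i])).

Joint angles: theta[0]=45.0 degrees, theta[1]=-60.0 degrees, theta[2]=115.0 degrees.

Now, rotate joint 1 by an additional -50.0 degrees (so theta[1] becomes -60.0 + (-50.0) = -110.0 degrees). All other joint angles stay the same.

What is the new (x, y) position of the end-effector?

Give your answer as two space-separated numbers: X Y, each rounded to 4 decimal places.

Answer: 5.5972 -1.5832

Derivation:
joint[0] = (0.0000, 0.0000)  (base)
link 0: phi[0] = 45 = 45 deg
  cos(45 deg) = 0.7071, sin(45 deg) = 0.7071
  joint[1] = (0.0000, 0.0000) + 1.6 * (0.7071, 0.7071) = (0.0000 + 1.1314, 0.0000 + 1.1314) = (1.1314, 1.1314)
link 1: phi[1] = 45 + -110 = -65 deg
  cos(-65 deg) = 0.4226, sin(-65 deg) = -0.9063
  joint[2] = (1.1314, 1.1314) + 5.7 * (0.4226, -0.9063) = (1.1314 + 2.4089, 1.1314 + -5.1660) = (3.5403, -4.0346)
link 2: phi[2] = 45 + -110 + 115 = 50 deg
  cos(50 deg) = 0.6428, sin(50 deg) = 0.7660
  joint[3] = (3.5403, -4.0346) + 3.2 * (0.6428, 0.7660) = (3.5403 + 2.0569, -4.0346 + 2.4513) = (5.5972, -1.5832)
End effector: (5.5972, -1.5832)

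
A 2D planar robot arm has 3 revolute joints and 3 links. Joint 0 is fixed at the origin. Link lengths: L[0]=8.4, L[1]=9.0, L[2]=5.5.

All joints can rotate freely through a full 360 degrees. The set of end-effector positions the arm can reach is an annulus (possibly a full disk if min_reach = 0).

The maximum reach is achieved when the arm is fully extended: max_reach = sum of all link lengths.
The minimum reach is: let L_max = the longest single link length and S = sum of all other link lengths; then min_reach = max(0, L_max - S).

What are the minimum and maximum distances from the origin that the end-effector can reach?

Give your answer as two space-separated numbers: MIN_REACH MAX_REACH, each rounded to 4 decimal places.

Answer: 0.0000 22.9000

Derivation:
Link lengths: [8.4, 9.0, 5.5]
max_reach = 8.4 + 9 + 5.5 = 22.9
L_max = max([8.4, 9.0, 5.5]) = 9
S (sum of others) = 22.9 - 9 = 13.9
min_reach = max(0, 9 - 13.9) = max(0, -4.9) = 0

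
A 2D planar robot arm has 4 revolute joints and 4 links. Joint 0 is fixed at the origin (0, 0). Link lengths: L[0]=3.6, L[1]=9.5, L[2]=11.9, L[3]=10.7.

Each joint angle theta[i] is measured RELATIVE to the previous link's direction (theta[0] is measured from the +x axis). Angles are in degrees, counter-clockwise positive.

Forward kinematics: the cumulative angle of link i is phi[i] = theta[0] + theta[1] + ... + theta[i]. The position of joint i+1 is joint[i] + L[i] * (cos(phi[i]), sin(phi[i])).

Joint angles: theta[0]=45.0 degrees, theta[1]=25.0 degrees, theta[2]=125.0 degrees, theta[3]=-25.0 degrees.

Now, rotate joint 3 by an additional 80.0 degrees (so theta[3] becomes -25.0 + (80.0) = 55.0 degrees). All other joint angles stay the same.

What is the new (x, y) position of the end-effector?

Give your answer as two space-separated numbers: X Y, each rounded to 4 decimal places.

Answer: -9.3594 -1.6620

Derivation:
joint[0] = (0.0000, 0.0000)  (base)
link 0: phi[0] = 45 = 45 deg
  cos(45 deg) = 0.7071, sin(45 deg) = 0.7071
  joint[1] = (0.0000, 0.0000) + 3.6 * (0.7071, 0.7071) = (0.0000 + 2.5456, 0.0000 + 2.5456) = (2.5456, 2.5456)
link 1: phi[1] = 45 + 25 = 70 deg
  cos(70 deg) = 0.3420, sin(70 deg) = 0.9397
  joint[2] = (2.5456, 2.5456) + 9.5 * (0.3420, 0.9397) = (2.5456 + 3.2492, 2.5456 + 8.9271) = (5.7948, 11.4727)
link 2: phi[2] = 45 + 25 + 125 = 195 deg
  cos(195 deg) = -0.9659, sin(195 deg) = -0.2588
  joint[3] = (5.7948, 11.4727) + 11.9 * (-0.9659, -0.2588) = (5.7948 + -11.4945, 11.4727 + -3.0799) = (-5.6997, 8.3927)
link 3: phi[3] = 45 + 25 + 125 + 55 = 250 deg
  cos(250 deg) = -0.3420, sin(250 deg) = -0.9397
  joint[4] = (-5.6997, 8.3927) + 10.7 * (-0.3420, -0.9397) = (-5.6997 + -3.6596, 8.3927 + -10.0547) = (-9.3594, -1.6620)
End effector: (-9.3594, -1.6620)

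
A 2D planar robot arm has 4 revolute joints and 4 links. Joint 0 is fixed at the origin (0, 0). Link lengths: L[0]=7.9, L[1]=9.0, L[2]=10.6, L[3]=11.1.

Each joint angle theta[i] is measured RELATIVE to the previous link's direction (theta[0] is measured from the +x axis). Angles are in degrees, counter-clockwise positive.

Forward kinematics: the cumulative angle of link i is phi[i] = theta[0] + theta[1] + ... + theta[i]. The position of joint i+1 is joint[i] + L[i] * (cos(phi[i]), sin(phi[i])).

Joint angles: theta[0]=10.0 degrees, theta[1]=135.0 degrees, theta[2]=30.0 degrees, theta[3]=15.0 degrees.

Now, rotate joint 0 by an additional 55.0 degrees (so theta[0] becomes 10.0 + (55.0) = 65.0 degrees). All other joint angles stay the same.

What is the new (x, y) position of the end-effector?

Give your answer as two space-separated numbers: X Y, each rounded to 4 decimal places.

joint[0] = (0.0000, 0.0000)  (base)
link 0: phi[0] = 65 = 65 deg
  cos(65 deg) = 0.4226, sin(65 deg) = 0.9063
  joint[1] = (0.0000, 0.0000) + 7.9 * (0.4226, 0.9063) = (0.0000 + 3.3387, 0.0000 + 7.1598) = (3.3387, 7.1598)
link 1: phi[1] = 65 + 135 = 200 deg
  cos(200 deg) = -0.9397, sin(200 deg) = -0.3420
  joint[2] = (3.3387, 7.1598) + 9 * (-0.9397, -0.3420) = (3.3387 + -8.4572, 7.1598 + -3.0782) = (-5.1185, 4.0817)
link 2: phi[2] = 65 + 135 + 30 = 230 deg
  cos(230 deg) = -0.6428, sin(230 deg) = -0.7660
  joint[3] = (-5.1185, 4.0817) + 10.6 * (-0.6428, -0.7660) = (-5.1185 + -6.8135, 4.0817 + -8.1201) = (-11.9321, -4.0384)
link 3: phi[3] = 65 + 135 + 30 + 15 = 245 deg
  cos(245 deg) = -0.4226, sin(245 deg) = -0.9063
  joint[4] = (-11.9321, -4.0384) + 11.1 * (-0.4226, -0.9063) = (-11.9321 + -4.6911, -4.0384 + -10.0600) = (-16.6232, -14.0984)
End effector: (-16.6232, -14.0984)

Answer: -16.6232 -14.0984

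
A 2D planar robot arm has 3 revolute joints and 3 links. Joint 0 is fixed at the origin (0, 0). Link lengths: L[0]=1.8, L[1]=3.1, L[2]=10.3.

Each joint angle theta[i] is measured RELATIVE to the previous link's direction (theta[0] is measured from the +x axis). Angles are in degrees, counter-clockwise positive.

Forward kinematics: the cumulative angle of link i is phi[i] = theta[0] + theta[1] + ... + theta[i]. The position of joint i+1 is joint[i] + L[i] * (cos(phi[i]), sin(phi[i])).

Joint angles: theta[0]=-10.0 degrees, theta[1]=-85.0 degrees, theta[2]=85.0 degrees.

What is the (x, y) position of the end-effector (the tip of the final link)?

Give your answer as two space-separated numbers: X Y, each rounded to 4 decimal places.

Answer: 11.6460 -5.1893

Derivation:
joint[0] = (0.0000, 0.0000)  (base)
link 0: phi[0] = -10 = -10 deg
  cos(-10 deg) = 0.9848, sin(-10 deg) = -0.1736
  joint[1] = (0.0000, 0.0000) + 1.8 * (0.9848, -0.1736) = (0.0000 + 1.7727, 0.0000 + -0.3126) = (1.7727, -0.3126)
link 1: phi[1] = -10 + -85 = -95 deg
  cos(-95 deg) = -0.0872, sin(-95 deg) = -0.9962
  joint[2] = (1.7727, -0.3126) + 3.1 * (-0.0872, -0.9962) = (1.7727 + -0.2702, -0.3126 + -3.0882) = (1.5025, -3.4008)
link 2: phi[2] = -10 + -85 + 85 = -10 deg
  cos(-10 deg) = 0.9848, sin(-10 deg) = -0.1736
  joint[3] = (1.5025, -3.4008) + 10.3 * (0.9848, -0.1736) = (1.5025 + 10.1435, -3.4008 + -1.7886) = (11.6460, -5.1893)
End effector: (11.6460, -5.1893)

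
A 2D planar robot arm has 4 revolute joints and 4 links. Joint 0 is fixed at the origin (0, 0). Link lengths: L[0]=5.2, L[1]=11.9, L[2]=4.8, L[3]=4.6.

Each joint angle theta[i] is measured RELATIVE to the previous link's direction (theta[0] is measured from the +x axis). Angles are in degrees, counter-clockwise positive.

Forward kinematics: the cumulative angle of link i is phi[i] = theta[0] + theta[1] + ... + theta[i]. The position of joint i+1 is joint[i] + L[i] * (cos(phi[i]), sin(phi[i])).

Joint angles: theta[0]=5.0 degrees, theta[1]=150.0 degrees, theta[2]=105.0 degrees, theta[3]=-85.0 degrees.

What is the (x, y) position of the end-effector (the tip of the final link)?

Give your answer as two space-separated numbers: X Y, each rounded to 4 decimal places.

joint[0] = (0.0000, 0.0000)  (base)
link 0: phi[0] = 5 = 5 deg
  cos(5 deg) = 0.9962, sin(5 deg) = 0.0872
  joint[1] = (0.0000, 0.0000) + 5.2 * (0.9962, 0.0872) = (0.0000 + 5.1802, 0.0000 + 0.4532) = (5.1802, 0.4532)
link 1: phi[1] = 5 + 150 = 155 deg
  cos(155 deg) = -0.9063, sin(155 deg) = 0.4226
  joint[2] = (5.1802, 0.4532) + 11.9 * (-0.9063, 0.4226) = (5.1802 + -10.7851, 0.4532 + 5.0292) = (-5.6049, 5.4824)
link 2: phi[2] = 5 + 150 + 105 = 260 deg
  cos(260 deg) = -0.1736, sin(260 deg) = -0.9848
  joint[3] = (-5.6049, 5.4824) + 4.8 * (-0.1736, -0.9848) = (-5.6049 + -0.8335, 5.4824 + -4.7271) = (-6.4384, 0.7553)
link 3: phi[3] = 5 + 150 + 105 + -85 = 175 deg
  cos(175 deg) = -0.9962, sin(175 deg) = 0.0872
  joint[4] = (-6.4384, 0.7553) + 4.6 * (-0.9962, 0.0872) = (-6.4384 + -4.5825, 0.7553 + 0.4009) = (-11.0209, 1.1562)
End effector: (-11.0209, 1.1562)

Answer: -11.0209 1.1562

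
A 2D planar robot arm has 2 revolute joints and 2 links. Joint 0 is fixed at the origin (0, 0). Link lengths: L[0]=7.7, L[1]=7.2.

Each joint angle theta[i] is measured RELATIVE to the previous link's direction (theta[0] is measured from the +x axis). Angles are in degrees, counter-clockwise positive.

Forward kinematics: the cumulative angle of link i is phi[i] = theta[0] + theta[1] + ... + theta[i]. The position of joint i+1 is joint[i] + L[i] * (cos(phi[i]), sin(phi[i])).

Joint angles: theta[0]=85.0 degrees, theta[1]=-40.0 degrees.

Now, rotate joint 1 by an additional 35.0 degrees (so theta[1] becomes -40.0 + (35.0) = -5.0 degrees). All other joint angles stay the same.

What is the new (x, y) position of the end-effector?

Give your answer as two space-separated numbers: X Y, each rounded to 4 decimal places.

Answer: 1.9214 14.7613

Derivation:
joint[0] = (0.0000, 0.0000)  (base)
link 0: phi[0] = 85 = 85 deg
  cos(85 deg) = 0.0872, sin(85 deg) = 0.9962
  joint[1] = (0.0000, 0.0000) + 7.7 * (0.0872, 0.9962) = (0.0000 + 0.6711, 0.0000 + 7.6707) = (0.6711, 7.6707)
link 1: phi[1] = 85 + -5 = 80 deg
  cos(80 deg) = 0.1736, sin(80 deg) = 0.9848
  joint[2] = (0.6711, 7.6707) + 7.2 * (0.1736, 0.9848) = (0.6711 + 1.2503, 7.6707 + 7.0906) = (1.9214, 14.7613)
End effector: (1.9214, 14.7613)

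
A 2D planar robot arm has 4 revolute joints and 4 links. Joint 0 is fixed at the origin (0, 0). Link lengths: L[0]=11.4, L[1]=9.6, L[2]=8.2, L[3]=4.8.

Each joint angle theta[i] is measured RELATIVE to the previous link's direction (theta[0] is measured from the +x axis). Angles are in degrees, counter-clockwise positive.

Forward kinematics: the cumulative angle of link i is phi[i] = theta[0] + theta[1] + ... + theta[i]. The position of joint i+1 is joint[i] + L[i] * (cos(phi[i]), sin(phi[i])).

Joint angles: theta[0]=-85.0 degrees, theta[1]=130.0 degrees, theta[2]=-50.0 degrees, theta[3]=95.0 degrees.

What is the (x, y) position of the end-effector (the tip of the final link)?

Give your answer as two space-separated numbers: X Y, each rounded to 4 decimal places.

joint[0] = (0.0000, 0.0000)  (base)
link 0: phi[0] = -85 = -85 deg
  cos(-85 deg) = 0.0872, sin(-85 deg) = -0.9962
  joint[1] = (0.0000, 0.0000) + 11.4 * (0.0872, -0.9962) = (0.0000 + 0.9936, 0.0000 + -11.3566) = (0.9936, -11.3566)
link 1: phi[1] = -85 + 130 = 45 deg
  cos(45 deg) = 0.7071, sin(45 deg) = 0.7071
  joint[2] = (0.9936, -11.3566) + 9.6 * (0.7071, 0.7071) = (0.9936 + 6.7882, -11.3566 + 6.7882) = (7.7818, -4.5684)
link 2: phi[2] = -85 + 130 + -50 = -5 deg
  cos(-5 deg) = 0.9962, sin(-5 deg) = -0.0872
  joint[3] = (7.7818, -4.5684) + 8.2 * (0.9962, -0.0872) = (7.7818 + 8.1688, -4.5684 + -0.7147) = (15.9506, -5.2831)
link 3: phi[3] = -85 + 130 + -50 + 95 = 90 deg
  cos(90 deg) = 0.0000, sin(90 deg) = 1.0000
  joint[4] = (15.9506, -5.2831) + 4.8 * (0.0000, 1.0000) = (15.9506 + 0.0000, -5.2831 + 4.8000) = (15.9506, -0.4831)
End effector: (15.9506, -0.4831)

Answer: 15.9506 -0.4831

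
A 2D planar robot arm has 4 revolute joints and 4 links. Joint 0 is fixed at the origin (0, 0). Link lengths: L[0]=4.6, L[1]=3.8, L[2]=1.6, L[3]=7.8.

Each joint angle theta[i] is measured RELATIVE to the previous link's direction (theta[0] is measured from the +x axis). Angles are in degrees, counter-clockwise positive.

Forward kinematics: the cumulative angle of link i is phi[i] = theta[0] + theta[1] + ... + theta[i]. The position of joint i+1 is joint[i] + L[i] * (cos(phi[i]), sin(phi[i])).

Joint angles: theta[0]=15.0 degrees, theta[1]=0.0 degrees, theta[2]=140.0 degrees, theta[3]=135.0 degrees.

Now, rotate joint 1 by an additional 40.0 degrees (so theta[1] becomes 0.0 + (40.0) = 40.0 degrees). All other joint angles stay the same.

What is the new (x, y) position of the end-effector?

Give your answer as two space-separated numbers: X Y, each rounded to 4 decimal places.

joint[0] = (0.0000, 0.0000)  (base)
link 0: phi[0] = 15 = 15 deg
  cos(15 deg) = 0.9659, sin(15 deg) = 0.2588
  joint[1] = (0.0000, 0.0000) + 4.6 * (0.9659, 0.2588) = (0.0000 + 4.4433, 0.0000 + 1.1906) = (4.4433, 1.1906)
link 1: phi[1] = 15 + 40 = 55 deg
  cos(55 deg) = 0.5736, sin(55 deg) = 0.8192
  joint[2] = (4.4433, 1.1906) + 3.8 * (0.5736, 0.8192) = (4.4433 + 2.1796, 1.1906 + 3.1128) = (6.6228, 4.3033)
link 2: phi[2] = 15 + 40 + 140 = 195 deg
  cos(195 deg) = -0.9659, sin(195 deg) = -0.2588
  joint[3] = (6.6228, 4.3033) + 1.6 * (-0.9659, -0.2588) = (6.6228 + -1.5455, 4.3033 + -0.4141) = (5.0774, 3.8892)
link 3: phi[3] = 15 + 40 + 140 + 135 = 330 deg
  cos(330 deg) = 0.8660, sin(330 deg) = -0.5000
  joint[4] = (5.0774, 3.8892) + 7.8 * (0.8660, -0.5000) = (5.0774 + 6.7550, 3.8892 + -3.9000) = (11.8324, -0.0108)
End effector: (11.8324, -0.0108)

Answer: 11.8324 -0.0108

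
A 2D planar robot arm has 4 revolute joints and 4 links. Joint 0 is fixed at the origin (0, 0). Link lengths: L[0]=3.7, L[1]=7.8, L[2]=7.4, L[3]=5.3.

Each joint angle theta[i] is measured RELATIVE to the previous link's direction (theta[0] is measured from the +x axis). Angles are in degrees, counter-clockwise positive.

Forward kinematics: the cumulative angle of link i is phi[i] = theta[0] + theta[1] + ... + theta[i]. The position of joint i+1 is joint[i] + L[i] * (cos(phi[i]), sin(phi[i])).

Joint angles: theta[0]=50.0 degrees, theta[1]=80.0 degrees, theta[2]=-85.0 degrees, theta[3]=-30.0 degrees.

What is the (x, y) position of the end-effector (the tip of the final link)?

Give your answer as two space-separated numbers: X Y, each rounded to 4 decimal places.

Answer: 7.7166 15.4138

Derivation:
joint[0] = (0.0000, 0.0000)  (base)
link 0: phi[0] = 50 = 50 deg
  cos(50 deg) = 0.6428, sin(50 deg) = 0.7660
  joint[1] = (0.0000, 0.0000) + 3.7 * (0.6428, 0.7660) = (0.0000 + 2.3783, 0.0000 + 2.8344) = (2.3783, 2.8344)
link 1: phi[1] = 50 + 80 = 130 deg
  cos(130 deg) = -0.6428, sin(130 deg) = 0.7660
  joint[2] = (2.3783, 2.8344) + 7.8 * (-0.6428, 0.7660) = (2.3783 + -5.0137, 2.8344 + 5.9751) = (-2.6354, 8.8095)
link 2: phi[2] = 50 + 80 + -85 = 45 deg
  cos(45 deg) = 0.7071, sin(45 deg) = 0.7071
  joint[3] = (-2.6354, 8.8095) + 7.4 * (0.7071, 0.7071) = (-2.6354 + 5.2326, 8.8095 + 5.2326) = (2.5972, 14.0421)
link 3: phi[3] = 50 + 80 + -85 + -30 = 15 deg
  cos(15 deg) = 0.9659, sin(15 deg) = 0.2588
  joint[4] = (2.5972, 14.0421) + 5.3 * (0.9659, 0.2588) = (2.5972 + 5.1194, 14.0421 + 1.3717) = (7.7166, 15.4138)
End effector: (7.7166, 15.4138)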